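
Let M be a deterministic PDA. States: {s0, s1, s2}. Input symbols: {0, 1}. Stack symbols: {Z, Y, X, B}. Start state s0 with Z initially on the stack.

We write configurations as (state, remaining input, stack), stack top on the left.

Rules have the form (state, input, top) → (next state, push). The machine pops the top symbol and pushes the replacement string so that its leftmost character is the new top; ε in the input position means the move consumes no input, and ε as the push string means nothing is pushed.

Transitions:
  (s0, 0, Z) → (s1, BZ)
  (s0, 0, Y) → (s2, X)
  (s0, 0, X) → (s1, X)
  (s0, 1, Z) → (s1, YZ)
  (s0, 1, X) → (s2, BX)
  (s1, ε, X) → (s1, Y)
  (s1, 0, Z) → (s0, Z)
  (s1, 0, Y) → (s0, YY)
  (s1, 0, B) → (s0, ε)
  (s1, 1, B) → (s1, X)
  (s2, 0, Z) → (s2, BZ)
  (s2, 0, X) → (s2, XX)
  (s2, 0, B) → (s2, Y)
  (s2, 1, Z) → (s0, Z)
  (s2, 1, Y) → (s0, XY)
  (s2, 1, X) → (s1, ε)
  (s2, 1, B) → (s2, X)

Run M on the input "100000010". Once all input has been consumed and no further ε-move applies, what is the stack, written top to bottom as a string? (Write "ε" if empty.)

YYXXXYZ

(s0, 100000010, Z) ⊢ (s1, 00000010, YZ) ⊢ (s0, 0000010, YYZ) ⊢ (s2, 000010, XYZ) ⊢ (s2, 00010, XXYZ) ⊢ (s2, 0010, XXXYZ) ⊢ (s2, 010, XXXXYZ) ⊢ (s2, 10, XXXXXYZ) ⊢ (s1, 0, XXXXYZ) ⊢ (s1, 0, YXXXYZ) ⊢ (s0, ε, YYXXXYZ)
All input consumed in state s0 with stack YYXXXYZ.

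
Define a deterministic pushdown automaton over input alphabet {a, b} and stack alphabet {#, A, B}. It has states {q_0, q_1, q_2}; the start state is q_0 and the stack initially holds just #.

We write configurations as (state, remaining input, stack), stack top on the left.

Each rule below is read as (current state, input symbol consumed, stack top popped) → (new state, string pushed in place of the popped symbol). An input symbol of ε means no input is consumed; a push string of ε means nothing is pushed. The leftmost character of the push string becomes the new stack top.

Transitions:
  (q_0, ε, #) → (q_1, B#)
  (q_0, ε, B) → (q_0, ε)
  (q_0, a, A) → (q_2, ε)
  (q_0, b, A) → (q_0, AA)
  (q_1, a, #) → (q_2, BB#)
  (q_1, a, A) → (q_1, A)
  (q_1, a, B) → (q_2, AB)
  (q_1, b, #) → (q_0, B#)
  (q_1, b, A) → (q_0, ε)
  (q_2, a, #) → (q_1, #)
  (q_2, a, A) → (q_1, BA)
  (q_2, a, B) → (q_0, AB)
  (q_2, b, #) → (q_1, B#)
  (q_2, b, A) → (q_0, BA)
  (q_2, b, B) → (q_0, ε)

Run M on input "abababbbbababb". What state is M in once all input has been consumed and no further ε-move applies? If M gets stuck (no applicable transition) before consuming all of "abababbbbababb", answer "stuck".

q_0

(q_0, abababbbbababb, #)
  ε-move, top #: go to q_1, push B# → (q_1, abababbbbababb, B#)
  read a, top B: go to q_2, push AB → (q_2, bababbbbababb, AB#)
  read b, top A: go to q_0, push BA → (q_0, ababbbbababb, BAB#)
  ε-move, top B: go to q_0, push ε → (q_0, ababbbbababb, AB#)
  read a, top A: go to q_2, push ε → (q_2, babbbbababb, B#)
  read b, top B: go to q_0, push ε → (q_0, abbbbababb, #)
  ε-move, top #: go to q_1, push B# → (q_1, abbbbababb, B#)
  read a, top B: go to q_2, push AB → (q_2, bbbbababb, AB#)
  read b, top A: go to q_0, push BA → (q_0, bbbababb, BAB#)
  ε-move, top B: go to q_0, push ε → (q_0, bbbababb, AB#)
  read b, top A: go to q_0, push AA → (q_0, bbababb, AAB#)
  read b, top A: go to q_0, push AA → (q_0, bababb, AAAB#)
  read b, top A: go to q_0, push AA → (q_0, ababb, AAAAB#)
  read a, top A: go to q_2, push ε → (q_2, babb, AAAB#)
  read b, top A: go to q_0, push BA → (q_0, abb, BAAAB#)
  ε-move, top B: go to q_0, push ε → (q_0, abb, AAAB#)
  read a, top A: go to q_2, push ε → (q_2, bb, AAB#)
  read b, top A: go to q_0, push BA → (q_0, b, BAAB#)
  ε-move, top B: go to q_0, push ε → (q_0, b, AAB#)
  read b, top A: go to q_0, push AA → (q_0, ε, AAAB#)
All input consumed; M is in state q_0.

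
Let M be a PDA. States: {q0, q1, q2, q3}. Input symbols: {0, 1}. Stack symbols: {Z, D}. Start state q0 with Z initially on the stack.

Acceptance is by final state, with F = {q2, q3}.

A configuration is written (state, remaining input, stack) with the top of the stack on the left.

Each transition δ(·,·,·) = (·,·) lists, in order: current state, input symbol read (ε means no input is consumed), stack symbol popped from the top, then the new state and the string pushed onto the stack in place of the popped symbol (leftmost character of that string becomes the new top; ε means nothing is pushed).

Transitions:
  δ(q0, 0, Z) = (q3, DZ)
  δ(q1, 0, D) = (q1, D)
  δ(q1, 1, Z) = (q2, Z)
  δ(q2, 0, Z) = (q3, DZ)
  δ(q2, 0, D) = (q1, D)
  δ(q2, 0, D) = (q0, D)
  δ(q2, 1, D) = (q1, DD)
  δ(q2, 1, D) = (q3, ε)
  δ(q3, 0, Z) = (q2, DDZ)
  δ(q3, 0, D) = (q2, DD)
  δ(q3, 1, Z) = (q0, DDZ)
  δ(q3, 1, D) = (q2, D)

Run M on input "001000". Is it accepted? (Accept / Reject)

No computation consumes all input and reaches a final state.

Reject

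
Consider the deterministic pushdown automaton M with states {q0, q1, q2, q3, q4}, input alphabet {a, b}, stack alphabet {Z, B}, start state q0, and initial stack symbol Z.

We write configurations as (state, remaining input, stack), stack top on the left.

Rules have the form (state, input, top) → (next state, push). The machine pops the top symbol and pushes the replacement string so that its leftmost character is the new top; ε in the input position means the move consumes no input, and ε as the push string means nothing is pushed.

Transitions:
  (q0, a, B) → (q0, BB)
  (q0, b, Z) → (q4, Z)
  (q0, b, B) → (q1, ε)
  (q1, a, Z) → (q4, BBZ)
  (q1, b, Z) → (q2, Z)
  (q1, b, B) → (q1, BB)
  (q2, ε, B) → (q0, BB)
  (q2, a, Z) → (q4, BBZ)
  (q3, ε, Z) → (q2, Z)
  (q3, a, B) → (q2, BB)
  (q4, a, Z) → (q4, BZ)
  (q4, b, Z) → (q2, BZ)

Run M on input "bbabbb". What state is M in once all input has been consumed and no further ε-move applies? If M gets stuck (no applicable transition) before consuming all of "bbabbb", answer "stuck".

(q0, bbabbb, Z)
  read b, top Z: go to q4, push Z → (q4, babbb, Z)
  read b, top Z: go to q2, push BZ → (q2, abbb, BZ)
  ε-move, top B: go to q0, push BB → (q0, abbb, BBZ)
  read a, top B: go to q0, push BB → (q0, bbb, BBBZ)
  read b, top B: go to q1, push ε → (q1, bb, BBZ)
  read b, top B: go to q1, push BB → (q1, b, BBBZ)
  read b, top B: go to q1, push BB → (q1, ε, BBBBZ)
All input consumed; M is in state q1.

q1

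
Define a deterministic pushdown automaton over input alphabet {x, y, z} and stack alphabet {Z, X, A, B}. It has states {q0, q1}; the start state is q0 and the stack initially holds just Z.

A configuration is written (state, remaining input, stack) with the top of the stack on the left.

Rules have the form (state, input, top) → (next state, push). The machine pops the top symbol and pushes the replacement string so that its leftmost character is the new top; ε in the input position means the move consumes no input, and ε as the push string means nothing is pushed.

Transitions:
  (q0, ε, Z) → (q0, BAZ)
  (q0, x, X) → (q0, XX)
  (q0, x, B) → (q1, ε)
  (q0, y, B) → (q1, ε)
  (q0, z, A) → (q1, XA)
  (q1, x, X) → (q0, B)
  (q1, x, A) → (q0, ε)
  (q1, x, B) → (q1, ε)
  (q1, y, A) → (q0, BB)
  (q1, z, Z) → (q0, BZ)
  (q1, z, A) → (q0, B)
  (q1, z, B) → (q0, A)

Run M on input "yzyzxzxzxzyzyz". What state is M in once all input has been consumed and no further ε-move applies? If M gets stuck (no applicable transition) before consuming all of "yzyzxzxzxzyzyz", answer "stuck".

q0

(q0, yzyzxzxzxzyzyz, Z) ⊢ (q0, yzyzxzxzxzyzyz, BAZ) ⊢ (q1, zyzxzxzxzyzyz, AZ) ⊢ (q0, yzxzxzxzyzyz, BZ) ⊢ (q1, zxzxzxzyzyz, Z) ⊢ (q0, xzxzxzyzyz, BZ) ⊢ (q1, zxzxzyzyz, Z) ⊢ (q0, xzxzyzyz, BZ) ⊢ (q1, zxzyzyz, Z) ⊢ (q0, xzyzyz, BZ) ⊢ (q1, zyzyz, Z) ⊢ (q0, yzyz, BZ) ⊢ (q1, zyz, Z) ⊢ (q0, yz, BZ) ⊢ (q1, z, Z) ⊢ (q0, ε, BZ)
All input consumed; M is in state q0.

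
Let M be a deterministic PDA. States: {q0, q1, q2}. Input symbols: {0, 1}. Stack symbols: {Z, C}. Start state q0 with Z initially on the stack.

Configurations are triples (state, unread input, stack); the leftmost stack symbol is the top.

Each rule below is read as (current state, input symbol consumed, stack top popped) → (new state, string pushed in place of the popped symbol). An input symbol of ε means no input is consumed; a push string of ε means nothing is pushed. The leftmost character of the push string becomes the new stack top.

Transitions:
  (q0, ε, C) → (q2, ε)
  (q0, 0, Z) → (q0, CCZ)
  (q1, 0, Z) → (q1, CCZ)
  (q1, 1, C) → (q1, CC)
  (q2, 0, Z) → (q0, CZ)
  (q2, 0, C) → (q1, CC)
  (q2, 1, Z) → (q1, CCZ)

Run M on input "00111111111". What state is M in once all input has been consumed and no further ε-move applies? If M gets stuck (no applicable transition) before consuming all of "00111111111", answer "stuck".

(q0, 00111111111, Z) ⊢ (q0, 0111111111, CCZ) ⊢ (q2, 0111111111, CZ) ⊢ (q1, 111111111, CCZ) ⊢ (q1, 11111111, CCCZ) ⊢ (q1, 1111111, CCCCZ) ⊢ (q1, 111111, CCCCCZ) ⊢ (q1, 11111, CCCCCCZ) ⊢ (q1, 1111, CCCCCCCZ) ⊢ (q1, 111, CCCCCCCCZ) ⊢ (q1, 11, CCCCCCCCCZ) ⊢ (q1, 1, CCCCCCCCCCZ) ⊢ (q1, ε, CCCCCCCCCCCZ)
All input consumed; M is in state q1.

q1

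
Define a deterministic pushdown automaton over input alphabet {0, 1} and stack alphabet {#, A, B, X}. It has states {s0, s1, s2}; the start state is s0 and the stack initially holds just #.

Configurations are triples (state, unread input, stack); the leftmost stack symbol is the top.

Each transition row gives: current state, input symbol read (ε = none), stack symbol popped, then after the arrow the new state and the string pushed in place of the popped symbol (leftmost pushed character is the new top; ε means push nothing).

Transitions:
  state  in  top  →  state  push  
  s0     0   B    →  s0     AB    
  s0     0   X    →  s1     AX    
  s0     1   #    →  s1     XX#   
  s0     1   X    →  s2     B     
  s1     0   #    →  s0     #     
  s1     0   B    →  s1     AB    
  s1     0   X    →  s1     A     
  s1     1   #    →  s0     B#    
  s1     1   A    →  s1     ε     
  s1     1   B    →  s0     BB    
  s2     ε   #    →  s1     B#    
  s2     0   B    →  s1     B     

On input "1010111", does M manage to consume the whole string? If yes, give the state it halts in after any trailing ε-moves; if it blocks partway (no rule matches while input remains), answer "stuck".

stuck

(s0, 1010111, #) ⊢ (s1, 010111, XX#) ⊢ (s1, 10111, AX#) ⊢ (s1, 0111, X#) ⊢ (s1, 111, A#) ⊢ (s1, 11, #) ⊢ (s0, 1, B#)
No transition for (s0, 1, top B); M blocks with input 1 remaining.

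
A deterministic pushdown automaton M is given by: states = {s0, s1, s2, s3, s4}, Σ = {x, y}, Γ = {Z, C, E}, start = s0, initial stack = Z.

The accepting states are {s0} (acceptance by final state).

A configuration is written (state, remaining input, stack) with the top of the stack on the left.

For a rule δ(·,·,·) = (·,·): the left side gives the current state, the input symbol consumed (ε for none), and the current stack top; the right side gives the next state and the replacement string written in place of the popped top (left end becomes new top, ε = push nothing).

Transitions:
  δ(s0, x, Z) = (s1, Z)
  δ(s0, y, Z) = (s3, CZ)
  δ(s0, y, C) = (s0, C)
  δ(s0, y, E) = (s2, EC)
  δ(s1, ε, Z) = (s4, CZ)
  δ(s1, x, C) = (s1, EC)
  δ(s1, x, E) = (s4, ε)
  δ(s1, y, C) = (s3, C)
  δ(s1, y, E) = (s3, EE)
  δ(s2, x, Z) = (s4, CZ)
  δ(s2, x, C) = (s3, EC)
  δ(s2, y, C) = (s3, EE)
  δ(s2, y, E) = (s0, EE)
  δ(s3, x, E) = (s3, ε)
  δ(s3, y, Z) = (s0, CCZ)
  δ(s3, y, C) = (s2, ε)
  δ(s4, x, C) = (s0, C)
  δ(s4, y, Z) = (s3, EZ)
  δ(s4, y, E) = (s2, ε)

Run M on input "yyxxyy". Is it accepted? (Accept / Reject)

Accept

(s0, yyxxyy, Z)
  read y, top Z: go to s3, push CZ → (s3, yxxyy, CZ)
  read y, top C: go to s2, push ε → (s2, xxyy, Z)
  read x, top Z: go to s4, push CZ → (s4, xyy, CZ)
  read x, top C: go to s0, push C → (s0, yy, CZ)
  read y, top C: go to s0, push C → (s0, y, CZ)
  read y, top C: go to s0, push C → (s0, ε, CZ)
All input consumed; state s0 ∈ F.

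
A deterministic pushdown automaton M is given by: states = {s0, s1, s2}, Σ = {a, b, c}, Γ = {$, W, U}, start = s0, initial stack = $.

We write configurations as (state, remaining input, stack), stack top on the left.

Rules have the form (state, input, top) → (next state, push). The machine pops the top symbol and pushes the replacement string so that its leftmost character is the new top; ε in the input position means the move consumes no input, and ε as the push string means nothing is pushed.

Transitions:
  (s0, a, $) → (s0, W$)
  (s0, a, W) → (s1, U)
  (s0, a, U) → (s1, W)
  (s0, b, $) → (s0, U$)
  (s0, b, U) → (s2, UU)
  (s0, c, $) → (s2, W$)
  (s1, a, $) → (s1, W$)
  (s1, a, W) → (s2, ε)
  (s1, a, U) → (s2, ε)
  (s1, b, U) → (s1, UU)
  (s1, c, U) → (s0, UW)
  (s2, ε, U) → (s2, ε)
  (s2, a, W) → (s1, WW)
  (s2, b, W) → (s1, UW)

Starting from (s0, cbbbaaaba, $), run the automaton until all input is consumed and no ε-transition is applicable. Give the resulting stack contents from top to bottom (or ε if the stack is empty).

(s0, cbbbaaaba, $) ⊢ (s2, bbbaaaba, W$) ⊢ (s1, bbaaaba, UW$) ⊢ (s1, baaaba, UUW$) ⊢ (s1, aaaba, UUUW$) ⊢ (s2, aaba, UUW$) ⊢ (s2, aaba, UW$) ⊢ (s2, aaba, W$) ⊢ (s1, aba, WW$) ⊢ (s2, ba, W$) ⊢ (s1, a, UW$) ⊢ (s2, ε, W$)
All input consumed in state s2 with stack W$.

W$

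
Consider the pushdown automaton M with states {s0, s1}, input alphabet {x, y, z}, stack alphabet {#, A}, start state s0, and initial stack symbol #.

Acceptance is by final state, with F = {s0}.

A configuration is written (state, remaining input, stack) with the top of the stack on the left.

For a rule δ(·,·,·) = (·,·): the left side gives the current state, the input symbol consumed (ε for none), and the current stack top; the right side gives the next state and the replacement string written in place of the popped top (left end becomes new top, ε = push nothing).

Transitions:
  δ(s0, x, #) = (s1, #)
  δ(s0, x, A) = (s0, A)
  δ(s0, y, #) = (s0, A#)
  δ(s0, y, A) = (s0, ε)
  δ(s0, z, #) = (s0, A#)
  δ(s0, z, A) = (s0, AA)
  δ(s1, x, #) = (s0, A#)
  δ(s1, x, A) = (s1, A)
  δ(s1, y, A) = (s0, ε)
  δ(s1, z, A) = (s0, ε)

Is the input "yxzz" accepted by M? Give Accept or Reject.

Accept

One accepting computation: (s0, yxzz, #) ⊢ (s0, xzz, A#) ⊢ (s0, zz, A#) ⊢ (s0, z, AA#) ⊢ (s0, ε, AAA#)
All input consumed and state s0 ∈ F.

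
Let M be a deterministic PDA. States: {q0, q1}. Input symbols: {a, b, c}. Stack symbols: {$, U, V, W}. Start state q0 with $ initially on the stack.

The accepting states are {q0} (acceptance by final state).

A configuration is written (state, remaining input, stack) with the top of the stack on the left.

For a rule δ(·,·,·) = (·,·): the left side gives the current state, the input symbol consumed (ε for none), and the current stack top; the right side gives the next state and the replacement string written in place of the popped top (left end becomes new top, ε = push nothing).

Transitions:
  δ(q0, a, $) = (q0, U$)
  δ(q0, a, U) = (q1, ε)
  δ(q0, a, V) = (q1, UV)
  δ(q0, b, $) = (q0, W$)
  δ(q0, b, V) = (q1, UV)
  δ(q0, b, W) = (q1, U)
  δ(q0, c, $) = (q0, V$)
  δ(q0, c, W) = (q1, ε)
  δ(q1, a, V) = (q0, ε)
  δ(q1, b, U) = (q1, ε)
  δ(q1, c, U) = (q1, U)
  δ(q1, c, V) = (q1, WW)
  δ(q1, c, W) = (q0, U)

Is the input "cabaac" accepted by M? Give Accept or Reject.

Reject

(q0, cabaac, $)
  read c, top $: go to q0, push V$ → (q0, abaac, V$)
  read a, top V: go to q1, push UV → (q1, baac, UV$)
  read b, top U: go to q1, push ε → (q1, aac, V$)
  read a, top V: go to q0, push ε → (q0, ac, $)
  read a, top $: go to q0, push U$ → (q0, c, U$)
No transition applies at (q0, c, U$); input not fully consumed.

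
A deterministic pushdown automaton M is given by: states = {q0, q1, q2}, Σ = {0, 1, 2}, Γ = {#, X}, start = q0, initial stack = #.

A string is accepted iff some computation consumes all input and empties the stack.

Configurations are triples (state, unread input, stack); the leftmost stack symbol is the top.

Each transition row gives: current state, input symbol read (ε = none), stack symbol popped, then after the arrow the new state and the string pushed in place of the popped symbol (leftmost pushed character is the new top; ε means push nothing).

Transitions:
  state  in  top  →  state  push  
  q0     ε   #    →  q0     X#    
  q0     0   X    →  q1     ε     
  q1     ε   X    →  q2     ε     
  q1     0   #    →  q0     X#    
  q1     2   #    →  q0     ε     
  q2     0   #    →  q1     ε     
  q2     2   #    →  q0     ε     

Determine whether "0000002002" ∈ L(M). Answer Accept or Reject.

Reject

(q0, 0000002002, #)
  ε-move, top #: go to q0, push X# → (q0, 0000002002, X#)
  read 0, top X: go to q1, push ε → (q1, 000002002, #)
  read 0, top #: go to q0, push X# → (q0, 00002002, X#)
  read 0, top X: go to q1, push ε → (q1, 0002002, #)
  read 0, top #: go to q0, push X# → (q0, 002002, X#)
  read 0, top X: go to q1, push ε → (q1, 02002, #)
  read 0, top #: go to q0, push X# → (q0, 2002, X#)
No transition applies at (q0, 2002, X#); input not fully consumed.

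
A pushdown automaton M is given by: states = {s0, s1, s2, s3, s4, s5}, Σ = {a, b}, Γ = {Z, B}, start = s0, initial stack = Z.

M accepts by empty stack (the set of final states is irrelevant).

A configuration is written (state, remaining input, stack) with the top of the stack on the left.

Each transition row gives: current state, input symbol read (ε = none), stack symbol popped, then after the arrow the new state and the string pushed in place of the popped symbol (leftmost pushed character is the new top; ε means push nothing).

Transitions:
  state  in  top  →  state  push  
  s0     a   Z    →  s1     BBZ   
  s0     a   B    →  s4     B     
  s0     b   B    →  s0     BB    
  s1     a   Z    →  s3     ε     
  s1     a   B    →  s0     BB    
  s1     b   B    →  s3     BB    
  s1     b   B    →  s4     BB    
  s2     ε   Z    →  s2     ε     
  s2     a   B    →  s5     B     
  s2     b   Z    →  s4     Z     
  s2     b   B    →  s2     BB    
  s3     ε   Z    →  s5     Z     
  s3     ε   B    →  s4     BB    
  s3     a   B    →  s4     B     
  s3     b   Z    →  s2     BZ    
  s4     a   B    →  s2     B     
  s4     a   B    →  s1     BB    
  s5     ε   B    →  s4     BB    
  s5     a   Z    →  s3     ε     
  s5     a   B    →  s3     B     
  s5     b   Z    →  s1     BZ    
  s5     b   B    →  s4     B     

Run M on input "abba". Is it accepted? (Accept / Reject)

Reject

No computation consumes all input and empties the stack.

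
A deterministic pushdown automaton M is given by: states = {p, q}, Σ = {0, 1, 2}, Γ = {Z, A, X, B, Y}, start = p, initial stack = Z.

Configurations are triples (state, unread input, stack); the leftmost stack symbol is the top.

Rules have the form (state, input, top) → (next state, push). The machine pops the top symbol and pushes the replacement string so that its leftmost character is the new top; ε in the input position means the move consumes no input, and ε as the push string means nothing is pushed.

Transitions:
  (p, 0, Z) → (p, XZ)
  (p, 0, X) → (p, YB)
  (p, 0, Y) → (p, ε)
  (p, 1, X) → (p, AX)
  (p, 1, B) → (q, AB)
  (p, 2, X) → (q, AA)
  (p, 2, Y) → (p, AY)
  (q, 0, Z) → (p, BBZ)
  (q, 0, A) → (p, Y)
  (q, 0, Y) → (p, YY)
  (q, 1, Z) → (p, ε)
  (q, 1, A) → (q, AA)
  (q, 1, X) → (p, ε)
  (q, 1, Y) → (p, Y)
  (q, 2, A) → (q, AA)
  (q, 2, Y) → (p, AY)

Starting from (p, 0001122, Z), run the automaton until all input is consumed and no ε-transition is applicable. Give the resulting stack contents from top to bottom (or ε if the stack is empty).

AAAABZ

(p, 0001122, Z)
  read 0, top Z: go to p, push XZ → (p, 001122, XZ)
  read 0, top X: go to p, push YB → (p, 01122, YBZ)
  read 0, top Y: go to p, push ε → (p, 1122, BZ)
  read 1, top B: go to q, push AB → (q, 122, ABZ)
  read 1, top A: go to q, push AA → (q, 22, AABZ)
  read 2, top A: go to q, push AA → (q, 2, AAABZ)
  read 2, top A: go to q, push AA → (q, ε, AAAABZ)
All input consumed in state q with stack AAAABZ.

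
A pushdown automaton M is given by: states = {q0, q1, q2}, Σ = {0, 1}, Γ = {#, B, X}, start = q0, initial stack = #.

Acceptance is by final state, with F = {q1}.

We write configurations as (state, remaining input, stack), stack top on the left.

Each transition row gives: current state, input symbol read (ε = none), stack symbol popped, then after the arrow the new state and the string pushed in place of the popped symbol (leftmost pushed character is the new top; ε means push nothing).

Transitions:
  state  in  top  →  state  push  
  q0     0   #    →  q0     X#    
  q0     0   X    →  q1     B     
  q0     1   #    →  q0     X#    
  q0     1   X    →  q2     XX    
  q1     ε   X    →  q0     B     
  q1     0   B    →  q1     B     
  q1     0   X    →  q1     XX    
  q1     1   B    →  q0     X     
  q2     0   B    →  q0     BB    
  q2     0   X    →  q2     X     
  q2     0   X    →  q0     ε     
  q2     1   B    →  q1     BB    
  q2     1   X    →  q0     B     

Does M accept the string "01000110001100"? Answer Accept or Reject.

One accepting computation: (q0, 01000110001100, #) ⊢ (q0, 1000110001100, X#) ⊢ (q2, 000110001100, XX#) ⊢ (q2, 00110001100, XX#) ⊢ (q0, 0110001100, X#) ⊢ (q1, 110001100, B#) ⊢ (q0, 10001100, X#) ⊢ (q2, 0001100, XX#) ⊢ (q2, 001100, XX#) ⊢ (q0, 01100, X#) ⊢ (q1, 1100, B#) ⊢ (q0, 100, X#) ⊢ (q2, 00, XX#) ⊢ (q0, 0, X#) ⊢ (q1, ε, B#)
All input consumed and state q1 ∈ F.

Accept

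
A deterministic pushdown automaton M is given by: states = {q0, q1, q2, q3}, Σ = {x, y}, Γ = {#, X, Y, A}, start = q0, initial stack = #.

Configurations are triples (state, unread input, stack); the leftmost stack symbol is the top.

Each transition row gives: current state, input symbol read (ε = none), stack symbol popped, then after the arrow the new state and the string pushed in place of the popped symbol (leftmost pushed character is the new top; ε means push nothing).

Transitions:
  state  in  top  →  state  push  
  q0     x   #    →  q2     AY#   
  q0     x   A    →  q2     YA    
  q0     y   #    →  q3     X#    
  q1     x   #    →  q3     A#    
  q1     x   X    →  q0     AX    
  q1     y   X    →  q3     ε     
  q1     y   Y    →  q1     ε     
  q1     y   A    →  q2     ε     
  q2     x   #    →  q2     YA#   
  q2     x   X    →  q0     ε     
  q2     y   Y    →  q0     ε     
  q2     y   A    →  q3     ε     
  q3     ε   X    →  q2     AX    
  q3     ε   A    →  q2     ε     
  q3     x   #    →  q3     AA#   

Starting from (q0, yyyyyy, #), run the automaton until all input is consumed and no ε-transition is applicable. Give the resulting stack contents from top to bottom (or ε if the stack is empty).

(q0, yyyyyy, #)
  read y, top #: go to q3, push X# → (q3, yyyyy, X#)
  ε-move, top X: go to q2, push AX → (q2, yyyyy, AX#)
  read y, top A: go to q3, push ε → (q3, yyyy, X#)
  ε-move, top X: go to q2, push AX → (q2, yyyy, AX#)
  read y, top A: go to q3, push ε → (q3, yyy, X#)
  ε-move, top X: go to q2, push AX → (q2, yyy, AX#)
  read y, top A: go to q3, push ε → (q3, yy, X#)
  ε-move, top X: go to q2, push AX → (q2, yy, AX#)
  read y, top A: go to q3, push ε → (q3, y, X#)
  ε-move, top X: go to q2, push AX → (q2, y, AX#)
  read y, top A: go to q3, push ε → (q3, ε, X#)
  ε-move, top X: go to q2, push AX → (q2, ε, AX#)
All input consumed in state q2 with stack AX#.

AX#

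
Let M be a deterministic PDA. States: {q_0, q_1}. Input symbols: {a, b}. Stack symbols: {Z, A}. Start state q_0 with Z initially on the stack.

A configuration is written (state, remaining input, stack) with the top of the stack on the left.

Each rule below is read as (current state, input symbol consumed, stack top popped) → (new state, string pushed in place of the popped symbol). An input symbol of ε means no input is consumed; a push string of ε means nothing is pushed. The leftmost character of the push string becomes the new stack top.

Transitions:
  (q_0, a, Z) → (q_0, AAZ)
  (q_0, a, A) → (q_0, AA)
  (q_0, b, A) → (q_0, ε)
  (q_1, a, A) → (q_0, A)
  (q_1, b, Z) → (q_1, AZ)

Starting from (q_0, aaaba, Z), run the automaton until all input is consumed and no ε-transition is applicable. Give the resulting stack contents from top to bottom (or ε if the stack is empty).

(q_0, aaaba, Z)
  read a, top Z: go to q_0, push AAZ → (q_0, aaba, AAZ)
  read a, top A: go to q_0, push AA → (q_0, aba, AAAZ)
  read a, top A: go to q_0, push AA → (q_0, ba, AAAAZ)
  read b, top A: go to q_0, push ε → (q_0, a, AAAZ)
  read a, top A: go to q_0, push AA → (q_0, ε, AAAAZ)
All input consumed in state q_0 with stack AAAAZ.

AAAAZ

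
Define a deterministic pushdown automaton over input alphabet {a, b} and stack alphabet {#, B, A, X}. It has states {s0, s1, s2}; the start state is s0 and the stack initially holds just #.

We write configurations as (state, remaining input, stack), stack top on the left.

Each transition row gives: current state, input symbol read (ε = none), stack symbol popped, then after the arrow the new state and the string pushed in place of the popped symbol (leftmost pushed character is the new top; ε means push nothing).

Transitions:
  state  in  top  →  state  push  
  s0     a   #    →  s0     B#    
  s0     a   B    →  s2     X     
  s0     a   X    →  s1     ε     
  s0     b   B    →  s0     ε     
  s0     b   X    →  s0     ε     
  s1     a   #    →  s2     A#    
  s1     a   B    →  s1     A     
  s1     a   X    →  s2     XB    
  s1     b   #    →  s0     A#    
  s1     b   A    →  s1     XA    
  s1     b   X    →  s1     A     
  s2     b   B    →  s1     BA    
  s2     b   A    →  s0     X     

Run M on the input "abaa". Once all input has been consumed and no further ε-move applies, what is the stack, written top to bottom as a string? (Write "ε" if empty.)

X#

(s0, abaa, #) ⊢ (s0, baa, B#) ⊢ (s0, aa, #) ⊢ (s0, a, B#) ⊢ (s2, ε, X#)
All input consumed in state s2 with stack X#.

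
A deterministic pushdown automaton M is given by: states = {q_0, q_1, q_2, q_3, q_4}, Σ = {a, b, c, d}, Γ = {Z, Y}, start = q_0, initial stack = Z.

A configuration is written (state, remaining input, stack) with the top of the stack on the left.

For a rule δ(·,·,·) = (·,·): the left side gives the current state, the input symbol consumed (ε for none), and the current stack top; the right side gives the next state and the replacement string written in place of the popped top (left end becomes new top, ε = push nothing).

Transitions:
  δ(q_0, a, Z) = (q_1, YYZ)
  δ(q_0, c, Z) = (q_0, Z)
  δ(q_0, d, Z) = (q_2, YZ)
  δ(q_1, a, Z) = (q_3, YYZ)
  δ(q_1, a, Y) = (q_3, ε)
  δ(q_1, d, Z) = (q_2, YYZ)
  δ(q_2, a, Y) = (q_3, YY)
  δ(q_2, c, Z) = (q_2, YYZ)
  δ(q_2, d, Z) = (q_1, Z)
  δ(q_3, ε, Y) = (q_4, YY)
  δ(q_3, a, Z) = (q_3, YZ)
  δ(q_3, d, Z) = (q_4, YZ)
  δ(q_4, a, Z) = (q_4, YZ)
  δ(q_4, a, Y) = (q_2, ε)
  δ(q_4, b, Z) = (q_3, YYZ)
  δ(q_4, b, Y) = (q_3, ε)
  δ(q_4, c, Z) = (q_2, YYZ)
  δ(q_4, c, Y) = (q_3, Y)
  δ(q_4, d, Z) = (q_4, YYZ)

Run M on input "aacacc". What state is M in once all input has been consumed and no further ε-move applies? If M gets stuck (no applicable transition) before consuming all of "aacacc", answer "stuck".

(q_0, aacacc, Z) ⊢ (q_1, acacc, YYZ) ⊢ (q_3, cacc, YZ) ⊢ (q_4, cacc, YYZ) ⊢ (q_3, acc, YYZ) ⊢ (q_4, acc, YYYZ) ⊢ (q_2, cc, YYZ)
No transition for (q_2, c, top Y); M blocks with input cc remaining.

stuck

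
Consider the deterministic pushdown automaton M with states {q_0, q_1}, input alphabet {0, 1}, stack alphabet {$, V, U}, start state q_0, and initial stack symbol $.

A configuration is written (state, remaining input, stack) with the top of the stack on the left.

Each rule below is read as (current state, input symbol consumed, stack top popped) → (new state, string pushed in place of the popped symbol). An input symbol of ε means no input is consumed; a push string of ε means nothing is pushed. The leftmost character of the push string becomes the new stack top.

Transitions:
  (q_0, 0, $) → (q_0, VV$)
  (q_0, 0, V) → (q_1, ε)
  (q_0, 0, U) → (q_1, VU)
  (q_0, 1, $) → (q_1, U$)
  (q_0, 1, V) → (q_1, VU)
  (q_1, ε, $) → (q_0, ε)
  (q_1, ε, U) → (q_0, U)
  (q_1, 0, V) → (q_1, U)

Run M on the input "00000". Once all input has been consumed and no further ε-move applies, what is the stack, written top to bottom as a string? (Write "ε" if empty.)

UU$

(q_0, 00000, $)
  read 0, top $: go to q_0, push VV$ → (q_0, 0000, VV$)
  read 0, top V: go to q_1, push ε → (q_1, 000, V$)
  read 0, top V: go to q_1, push U → (q_1, 00, U$)
  ε-move, top U: go to q_0, push U → (q_0, 00, U$)
  read 0, top U: go to q_1, push VU → (q_1, 0, VU$)
  read 0, top V: go to q_1, push U → (q_1, ε, UU$)
  ε-move, top U: go to q_0, push U → (q_0, ε, UU$)
All input consumed in state q_0 with stack UU$.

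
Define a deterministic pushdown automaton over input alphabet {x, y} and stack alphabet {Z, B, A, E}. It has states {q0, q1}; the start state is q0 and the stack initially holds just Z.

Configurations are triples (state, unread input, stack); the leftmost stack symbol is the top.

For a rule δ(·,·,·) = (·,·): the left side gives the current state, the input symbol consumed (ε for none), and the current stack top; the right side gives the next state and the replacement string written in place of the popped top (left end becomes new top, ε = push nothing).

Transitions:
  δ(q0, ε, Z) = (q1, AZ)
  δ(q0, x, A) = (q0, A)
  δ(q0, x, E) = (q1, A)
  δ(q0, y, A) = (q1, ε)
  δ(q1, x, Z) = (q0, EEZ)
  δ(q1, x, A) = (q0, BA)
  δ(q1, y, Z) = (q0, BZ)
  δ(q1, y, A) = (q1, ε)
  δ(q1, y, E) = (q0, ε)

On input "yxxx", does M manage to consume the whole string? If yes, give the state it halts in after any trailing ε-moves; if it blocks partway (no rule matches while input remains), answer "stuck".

(q0, yxxx, Z) ⊢ (q1, yxxx, AZ) ⊢ (q1, xxx, Z) ⊢ (q0, xx, EEZ) ⊢ (q1, x, AEZ) ⊢ (q0, ε, BAEZ)
All input consumed; M is in state q0.

q0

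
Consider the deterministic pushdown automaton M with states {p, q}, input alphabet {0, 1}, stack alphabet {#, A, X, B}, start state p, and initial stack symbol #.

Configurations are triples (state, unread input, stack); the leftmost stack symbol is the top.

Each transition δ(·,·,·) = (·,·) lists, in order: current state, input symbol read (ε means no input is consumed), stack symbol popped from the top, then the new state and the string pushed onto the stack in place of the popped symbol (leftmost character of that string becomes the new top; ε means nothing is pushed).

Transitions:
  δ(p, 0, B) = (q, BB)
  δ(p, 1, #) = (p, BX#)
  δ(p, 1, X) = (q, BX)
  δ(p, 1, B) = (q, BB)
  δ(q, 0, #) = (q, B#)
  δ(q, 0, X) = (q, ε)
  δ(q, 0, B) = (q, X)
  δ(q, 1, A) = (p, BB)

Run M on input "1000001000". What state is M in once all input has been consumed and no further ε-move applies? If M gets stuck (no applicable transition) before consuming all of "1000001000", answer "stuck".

stuck

(p, 1000001000, #)
  read 1, top #: go to p, push BX# → (p, 000001000, BX#)
  read 0, top B: go to q, push BB → (q, 00001000, BBX#)
  read 0, top B: go to q, push X → (q, 0001000, XBX#)
  read 0, top X: go to q, push ε → (q, 001000, BX#)
  read 0, top B: go to q, push X → (q, 01000, XX#)
  read 0, top X: go to q, push ε → (q, 1000, X#)
No transition for (q, 1, top X); M blocks with input 1000 remaining.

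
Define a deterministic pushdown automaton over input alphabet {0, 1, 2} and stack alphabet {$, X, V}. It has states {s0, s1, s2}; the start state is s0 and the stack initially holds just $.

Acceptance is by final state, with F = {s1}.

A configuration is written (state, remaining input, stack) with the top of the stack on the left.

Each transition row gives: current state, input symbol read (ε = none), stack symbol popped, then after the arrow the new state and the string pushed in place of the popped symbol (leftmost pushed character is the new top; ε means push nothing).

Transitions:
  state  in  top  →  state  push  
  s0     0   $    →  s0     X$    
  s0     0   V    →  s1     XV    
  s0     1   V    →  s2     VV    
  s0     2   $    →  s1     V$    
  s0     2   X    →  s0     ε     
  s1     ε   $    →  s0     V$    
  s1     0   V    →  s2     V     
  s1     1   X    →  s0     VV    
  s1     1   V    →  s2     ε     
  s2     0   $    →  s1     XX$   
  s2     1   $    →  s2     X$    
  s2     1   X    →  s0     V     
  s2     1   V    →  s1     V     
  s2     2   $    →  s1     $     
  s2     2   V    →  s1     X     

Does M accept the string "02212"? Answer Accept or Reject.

Accept

(s0, 02212, $)
  read 0, top $: go to s0, push X$ → (s0, 2212, X$)
  read 2, top X: go to s0, push ε → (s0, 212, $)
  read 2, top $: go to s1, push V$ → (s1, 12, V$)
  read 1, top V: go to s2, push ε → (s2, 2, $)
  read 2, top $: go to s1, push $ → (s1, ε, $)
All input consumed; state s1 ∈ F.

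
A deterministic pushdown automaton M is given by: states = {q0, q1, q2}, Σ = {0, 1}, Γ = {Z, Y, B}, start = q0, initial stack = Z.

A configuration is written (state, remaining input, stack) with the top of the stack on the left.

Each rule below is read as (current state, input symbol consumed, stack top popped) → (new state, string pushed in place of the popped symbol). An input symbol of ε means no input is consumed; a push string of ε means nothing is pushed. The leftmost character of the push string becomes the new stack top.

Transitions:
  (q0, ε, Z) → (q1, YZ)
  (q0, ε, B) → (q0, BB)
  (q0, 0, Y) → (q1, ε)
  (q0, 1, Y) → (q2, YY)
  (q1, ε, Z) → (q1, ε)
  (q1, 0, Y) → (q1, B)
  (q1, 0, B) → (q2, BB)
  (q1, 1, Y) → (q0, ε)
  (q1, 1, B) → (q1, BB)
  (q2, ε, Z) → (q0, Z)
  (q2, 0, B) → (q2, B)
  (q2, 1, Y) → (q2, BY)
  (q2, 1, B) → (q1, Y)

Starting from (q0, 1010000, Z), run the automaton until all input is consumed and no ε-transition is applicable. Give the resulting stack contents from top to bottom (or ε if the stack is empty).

(q0, 1010000, Z) ⊢ (q1, 1010000, YZ) ⊢ (q0, 010000, Z) ⊢ (q1, 010000, YZ) ⊢ (q1, 10000, BZ) ⊢ (q1, 0000, BBZ) ⊢ (q2, 000, BBBZ) ⊢ (q2, 00, BBBZ) ⊢ (q2, 0, BBBZ) ⊢ (q2, ε, BBBZ)
All input consumed in state q2 with stack BBBZ.

BBBZ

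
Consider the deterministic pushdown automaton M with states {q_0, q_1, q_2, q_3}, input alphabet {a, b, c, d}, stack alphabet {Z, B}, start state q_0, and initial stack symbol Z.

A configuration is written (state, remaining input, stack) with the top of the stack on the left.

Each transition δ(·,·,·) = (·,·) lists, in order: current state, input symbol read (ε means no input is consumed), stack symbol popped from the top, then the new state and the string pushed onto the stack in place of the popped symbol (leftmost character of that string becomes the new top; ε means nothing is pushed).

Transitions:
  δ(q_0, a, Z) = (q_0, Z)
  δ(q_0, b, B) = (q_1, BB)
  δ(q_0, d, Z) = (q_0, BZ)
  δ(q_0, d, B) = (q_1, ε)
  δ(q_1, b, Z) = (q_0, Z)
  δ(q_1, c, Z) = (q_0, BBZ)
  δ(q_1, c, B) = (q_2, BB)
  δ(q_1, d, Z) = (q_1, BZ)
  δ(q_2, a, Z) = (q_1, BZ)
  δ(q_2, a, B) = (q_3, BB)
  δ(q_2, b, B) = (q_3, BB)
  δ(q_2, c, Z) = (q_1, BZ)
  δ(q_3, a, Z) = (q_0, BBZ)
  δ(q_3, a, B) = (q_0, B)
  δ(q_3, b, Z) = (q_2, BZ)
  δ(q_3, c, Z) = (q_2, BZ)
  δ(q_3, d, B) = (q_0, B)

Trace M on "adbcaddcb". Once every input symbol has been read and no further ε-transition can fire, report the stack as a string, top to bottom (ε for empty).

(q_0, adbcaddcb, Z)
  read a, top Z: go to q_0, push Z → (q_0, dbcaddcb, Z)
  read d, top Z: go to q_0, push BZ → (q_0, bcaddcb, BZ)
  read b, top B: go to q_1, push BB → (q_1, caddcb, BBZ)
  read c, top B: go to q_2, push BB → (q_2, addcb, BBBZ)
  read a, top B: go to q_3, push BB → (q_3, ddcb, BBBBZ)
  read d, top B: go to q_0, push B → (q_0, dcb, BBBBZ)
  read d, top B: go to q_1, push ε → (q_1, cb, BBBZ)
  read c, top B: go to q_2, push BB → (q_2, b, BBBBZ)
  read b, top B: go to q_3, push BB → (q_3, ε, BBBBBZ)
All input consumed in state q_3 with stack BBBBBZ.

BBBBBZ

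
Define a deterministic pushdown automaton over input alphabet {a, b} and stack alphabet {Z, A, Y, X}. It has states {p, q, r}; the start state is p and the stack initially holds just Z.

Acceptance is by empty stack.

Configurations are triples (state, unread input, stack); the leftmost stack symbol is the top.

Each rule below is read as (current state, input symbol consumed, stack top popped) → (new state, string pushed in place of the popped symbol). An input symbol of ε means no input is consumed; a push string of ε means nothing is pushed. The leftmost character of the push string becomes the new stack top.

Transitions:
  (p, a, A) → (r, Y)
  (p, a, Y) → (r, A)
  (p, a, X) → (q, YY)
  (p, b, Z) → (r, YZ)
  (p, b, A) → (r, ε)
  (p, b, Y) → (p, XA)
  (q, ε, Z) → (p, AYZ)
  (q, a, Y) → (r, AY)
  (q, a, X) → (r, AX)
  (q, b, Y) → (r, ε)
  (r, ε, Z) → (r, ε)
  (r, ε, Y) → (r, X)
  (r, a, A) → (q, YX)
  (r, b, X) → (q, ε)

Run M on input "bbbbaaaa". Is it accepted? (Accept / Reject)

(p, bbbbaaaa, Z)
  read b, top Z: go to r, push YZ → (r, bbbaaaa, YZ)
  ε-move, top Y: go to r, push X → (r, bbbaaaa, XZ)
  read b, top X: go to q, push ε → (q, bbaaaa, Z)
  ε-move, top Z: go to p, push AYZ → (p, bbaaaa, AYZ)
  read b, top A: go to r, push ε → (r, baaaa, YZ)
  ε-move, top Y: go to r, push X → (r, baaaa, XZ)
  read b, top X: go to q, push ε → (q, aaaa, Z)
  ε-move, top Z: go to p, push AYZ → (p, aaaa, AYZ)
  read a, top A: go to r, push Y → (r, aaa, YYZ)
  ε-move, top Y: go to r, push X → (r, aaa, XYZ)
No transition applies at (r, aaa, XYZ); input not fully consumed.

Reject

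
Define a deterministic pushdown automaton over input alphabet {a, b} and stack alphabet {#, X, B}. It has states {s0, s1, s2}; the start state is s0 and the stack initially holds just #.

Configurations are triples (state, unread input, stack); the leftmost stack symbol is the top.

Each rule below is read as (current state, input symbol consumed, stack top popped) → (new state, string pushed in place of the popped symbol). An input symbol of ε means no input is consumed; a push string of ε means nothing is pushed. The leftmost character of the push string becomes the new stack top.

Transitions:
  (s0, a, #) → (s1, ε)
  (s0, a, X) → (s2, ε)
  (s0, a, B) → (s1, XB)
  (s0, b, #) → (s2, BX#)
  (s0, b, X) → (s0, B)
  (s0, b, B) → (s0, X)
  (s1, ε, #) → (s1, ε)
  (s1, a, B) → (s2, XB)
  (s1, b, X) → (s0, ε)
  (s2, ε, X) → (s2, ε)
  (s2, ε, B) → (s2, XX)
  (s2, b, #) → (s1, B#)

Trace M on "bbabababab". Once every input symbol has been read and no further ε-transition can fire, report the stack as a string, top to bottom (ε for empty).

(s0, bbabababab, #)
  read b, top #: go to s2, push BX# → (s2, babababab, BX#)
  ε-move, top B: go to s2, push XX → (s2, babababab, XXX#)
  ε-move, top X: go to s2, push ε → (s2, babababab, XX#)
  ε-move, top X: go to s2, push ε → (s2, babababab, X#)
  ε-move, top X: go to s2, push ε → (s2, babababab, #)
  read b, top #: go to s1, push B# → (s1, abababab, B#)
  read a, top B: go to s2, push XB → (s2, bababab, XB#)
  ε-move, top X: go to s2, push ε → (s2, bababab, B#)
  ε-move, top B: go to s2, push XX → (s2, bababab, XX#)
  ε-move, top X: go to s2, push ε → (s2, bababab, X#)
  ε-move, top X: go to s2, push ε → (s2, bababab, #)
  read b, top #: go to s1, push B# → (s1, ababab, B#)
  read a, top B: go to s2, push XB → (s2, babab, XB#)
  ε-move, top X: go to s2, push ε → (s2, babab, B#)
  ε-move, top B: go to s2, push XX → (s2, babab, XX#)
  ε-move, top X: go to s2, push ε → (s2, babab, X#)
  ε-move, top X: go to s2, push ε → (s2, babab, #)
  read b, top #: go to s1, push B# → (s1, abab, B#)
  read a, top B: go to s2, push XB → (s2, bab, XB#)
  ε-move, top X: go to s2, push ε → (s2, bab, B#)
  ε-move, top B: go to s2, push XX → (s2, bab, XX#)
  ε-move, top X: go to s2, push ε → (s2, bab, X#)
  ε-move, top X: go to s2, push ε → (s2, bab, #)
  read b, top #: go to s1, push B# → (s1, ab, B#)
  read a, top B: go to s2, push XB → (s2, b, XB#)
  ε-move, top X: go to s2, push ε → (s2, b, B#)
  ε-move, top B: go to s2, push XX → (s2, b, XX#)
  ε-move, top X: go to s2, push ε → (s2, b, X#)
  ε-move, top X: go to s2, push ε → (s2, b, #)
  read b, top #: go to s1, push B# → (s1, ε, B#)
All input consumed in state s1 with stack B#.

B#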